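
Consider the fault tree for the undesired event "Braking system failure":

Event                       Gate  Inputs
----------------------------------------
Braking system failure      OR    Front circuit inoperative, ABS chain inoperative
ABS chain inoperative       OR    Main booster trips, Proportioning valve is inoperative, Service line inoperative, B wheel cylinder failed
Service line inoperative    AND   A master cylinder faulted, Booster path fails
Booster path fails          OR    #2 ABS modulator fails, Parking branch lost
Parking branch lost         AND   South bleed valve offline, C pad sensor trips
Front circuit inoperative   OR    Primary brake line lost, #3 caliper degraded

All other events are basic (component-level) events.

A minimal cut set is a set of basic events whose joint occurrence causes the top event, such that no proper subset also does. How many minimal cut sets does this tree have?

Front circuit inoperative [OR]: union of children's cut sets → 2 cut set(s).
Parking branch lost [AND]: one cut set from each child combined → 1 × 1 = 1 cut set(s).
Booster path fails [OR]: union of children's cut sets → 2 cut set(s).
Service line inoperative [AND]: one cut set from each child combined → 1 × 2 = 2 cut set(s).
ABS chain inoperative [OR]: union of children's cut sets → 5 cut set(s).
Braking system failure [OR]: union of children's cut sets → 7 cut set(s).
Minimal cut sets: {Primary brake line lost}; {#3 caliper degraded}; {Main booster trips}; {Proportioning valve is inoperative}; {#2 ABS modulator fails, A master cylinder faulted}; {A master cylinder faulted, C pad sensor trips, South bleed valve offline}; {B wheel cylinder failed}.

7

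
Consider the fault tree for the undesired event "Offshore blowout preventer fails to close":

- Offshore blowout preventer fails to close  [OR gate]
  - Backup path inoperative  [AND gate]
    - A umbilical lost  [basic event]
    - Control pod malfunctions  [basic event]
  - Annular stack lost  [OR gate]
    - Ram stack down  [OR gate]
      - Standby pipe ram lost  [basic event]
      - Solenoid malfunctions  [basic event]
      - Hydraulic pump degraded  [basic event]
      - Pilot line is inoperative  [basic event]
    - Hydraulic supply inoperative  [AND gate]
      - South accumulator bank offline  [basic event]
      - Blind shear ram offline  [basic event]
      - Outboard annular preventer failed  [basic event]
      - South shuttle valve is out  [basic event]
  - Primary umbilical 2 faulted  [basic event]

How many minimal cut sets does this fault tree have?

Backup path inoperative [AND]: one cut set from each child combined → 1 × 1 = 1 cut set(s).
Ram stack down [OR]: union of children's cut sets → 4 cut set(s).
Hydraulic supply inoperative [AND]: one cut set from each child combined → 1 × 1 × 1 × 1 = 1 cut set(s).
Annular stack lost [OR]: union of children's cut sets → 5 cut set(s).
Offshore blowout preventer fails to close [OR]: union of children's cut sets → 7 cut set(s).
Minimal cut sets: {A umbilical lost, Control pod malfunctions}; {Standby pipe ram lost}; {Solenoid malfunctions}; {Hydraulic pump degraded}; {Pilot line is inoperative}; {Blind shear ram offline, Outboard annular preventer failed, South accumulator bank offline, South shuttle valve is out}; {Primary umbilical 2 faulted}.

7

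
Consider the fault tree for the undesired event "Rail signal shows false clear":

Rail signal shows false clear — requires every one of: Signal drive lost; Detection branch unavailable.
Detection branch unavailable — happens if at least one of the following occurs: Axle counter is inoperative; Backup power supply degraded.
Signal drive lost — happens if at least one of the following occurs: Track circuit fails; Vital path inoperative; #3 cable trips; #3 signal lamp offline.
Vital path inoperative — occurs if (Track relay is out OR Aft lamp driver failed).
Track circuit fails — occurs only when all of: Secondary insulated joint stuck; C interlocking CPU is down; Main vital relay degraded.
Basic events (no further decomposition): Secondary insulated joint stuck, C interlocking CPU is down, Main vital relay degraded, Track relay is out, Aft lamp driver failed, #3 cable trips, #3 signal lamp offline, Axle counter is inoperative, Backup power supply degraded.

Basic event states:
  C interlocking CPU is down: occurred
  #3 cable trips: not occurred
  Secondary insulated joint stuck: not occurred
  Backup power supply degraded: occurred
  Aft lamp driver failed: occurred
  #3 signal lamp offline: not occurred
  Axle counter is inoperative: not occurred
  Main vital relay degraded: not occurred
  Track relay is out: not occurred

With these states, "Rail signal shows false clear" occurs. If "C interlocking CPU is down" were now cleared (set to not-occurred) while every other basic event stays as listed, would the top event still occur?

Yes

Counterfactual: set "C interlocking CPU is down" to not occurred.
Track circuit fails [AND]: Secondary insulated joint stuck=not, C interlocking CPU is down=not, Main vital relay degraded=not → not all inputs occur → does not occur.
Vital path inoperative [OR]: Track relay is out=not, Aft lamp driver failed=occurs → at least one input occurs → occurs.
Signal drive lost [OR]: Track circuit fails=not, Vital path inoperative=occurs, #3 cable trips=not, #3 signal lamp offline=not → at least one input occurs → occurs.
Detection branch unavailable [OR]: Axle counter is inoperative=not, Backup power supply degraded=occurs → at least one input occurs → occurs.
Rail signal shows false clear [AND]: Signal drive lost=occurs, Detection branch unavailable=occurs → all inputs occur → occurs.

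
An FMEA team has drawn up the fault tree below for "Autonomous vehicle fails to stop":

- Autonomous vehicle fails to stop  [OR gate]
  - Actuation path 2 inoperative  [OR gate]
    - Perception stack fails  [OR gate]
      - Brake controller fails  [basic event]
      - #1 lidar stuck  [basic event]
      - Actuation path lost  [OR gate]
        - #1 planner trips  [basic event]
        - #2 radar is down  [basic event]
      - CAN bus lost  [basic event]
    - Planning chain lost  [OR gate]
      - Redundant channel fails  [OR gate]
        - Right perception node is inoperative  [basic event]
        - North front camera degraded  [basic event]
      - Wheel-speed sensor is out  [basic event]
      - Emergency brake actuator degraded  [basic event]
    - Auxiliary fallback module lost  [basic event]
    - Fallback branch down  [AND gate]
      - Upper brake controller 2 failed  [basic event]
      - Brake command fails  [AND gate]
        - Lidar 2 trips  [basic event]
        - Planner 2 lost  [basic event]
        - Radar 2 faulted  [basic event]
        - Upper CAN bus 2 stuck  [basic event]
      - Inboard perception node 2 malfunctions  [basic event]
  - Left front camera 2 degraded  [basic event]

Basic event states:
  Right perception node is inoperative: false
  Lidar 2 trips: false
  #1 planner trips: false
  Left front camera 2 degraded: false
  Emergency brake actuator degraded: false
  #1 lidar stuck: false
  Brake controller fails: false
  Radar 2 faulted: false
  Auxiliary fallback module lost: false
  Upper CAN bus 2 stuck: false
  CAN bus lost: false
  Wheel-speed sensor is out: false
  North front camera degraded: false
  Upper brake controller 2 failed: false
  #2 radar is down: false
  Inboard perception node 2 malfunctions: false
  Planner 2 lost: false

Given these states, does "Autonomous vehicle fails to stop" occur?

Actuation path lost [OR]: #1 planner trips=not, #2 radar is down=not → no input occurs → does not occur.
Perception stack fails [OR]: Brake controller fails=not, #1 lidar stuck=not, Actuation path lost=not, CAN bus lost=not → no input occurs → does not occur.
Redundant channel fails [OR]: Right perception node is inoperative=not, North front camera degraded=not → no input occurs → does not occur.
Planning chain lost [OR]: Redundant channel fails=not, Wheel-speed sensor is out=not, Emergency brake actuator degraded=not → no input occurs → does not occur.
Brake command fails [AND]: Lidar 2 trips=not, Planner 2 lost=not, Radar 2 faulted=not, Upper CAN bus 2 stuck=not → not all inputs occur → does not occur.
Fallback branch down [AND]: Upper brake controller 2 failed=not, Brake command fails=not, Inboard perception node 2 malfunctions=not → not all inputs occur → does not occur.
Actuation path 2 inoperative [OR]: Perception stack fails=not, Planning chain lost=not, Auxiliary fallback module lost=not, Fallback branch down=not → no input occurs → does not occur.
Autonomous vehicle fails to stop [OR]: Actuation path 2 inoperative=not, Left front camera 2 degraded=not → no input occurs → does not occur.

No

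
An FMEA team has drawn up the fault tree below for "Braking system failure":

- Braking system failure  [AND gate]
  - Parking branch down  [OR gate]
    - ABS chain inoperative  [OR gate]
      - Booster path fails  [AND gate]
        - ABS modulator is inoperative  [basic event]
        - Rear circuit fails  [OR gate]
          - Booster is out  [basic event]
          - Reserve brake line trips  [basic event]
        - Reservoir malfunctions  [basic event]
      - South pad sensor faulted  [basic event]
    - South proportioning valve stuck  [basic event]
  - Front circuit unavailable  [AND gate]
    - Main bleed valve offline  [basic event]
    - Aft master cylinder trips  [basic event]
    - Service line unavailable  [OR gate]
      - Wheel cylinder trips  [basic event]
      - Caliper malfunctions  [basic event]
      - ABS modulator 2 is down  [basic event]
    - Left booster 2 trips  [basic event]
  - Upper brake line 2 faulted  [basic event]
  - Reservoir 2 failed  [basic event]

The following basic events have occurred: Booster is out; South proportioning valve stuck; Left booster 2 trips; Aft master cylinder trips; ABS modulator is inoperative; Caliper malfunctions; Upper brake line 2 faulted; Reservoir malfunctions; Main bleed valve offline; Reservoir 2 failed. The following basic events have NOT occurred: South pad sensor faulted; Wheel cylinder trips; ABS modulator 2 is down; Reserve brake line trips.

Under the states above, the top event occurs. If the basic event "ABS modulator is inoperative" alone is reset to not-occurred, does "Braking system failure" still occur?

Counterfactual: set "ABS modulator is inoperative" to not occurred.
Rear circuit fails [OR]: Booster is out=occurs, Reserve brake line trips=not → at least one input occurs → occurs.
Booster path fails [AND]: ABS modulator is inoperative=not, Rear circuit fails=occurs, Reservoir malfunctions=occurs → not all inputs occur → does not occur.
ABS chain inoperative [OR]: Booster path fails=not, South pad sensor faulted=not → no input occurs → does not occur.
Parking branch down [OR]: ABS chain inoperative=not, South proportioning valve stuck=occurs → at least one input occurs → occurs.
Service line unavailable [OR]: Wheel cylinder trips=not, Caliper malfunctions=occurs, ABS modulator 2 is down=not → at least one input occurs → occurs.
Front circuit unavailable [AND]: Main bleed valve offline=occurs, Aft master cylinder trips=occurs, Service line unavailable=occurs, Left booster 2 trips=occurs → all inputs occur → occurs.
Braking system failure [AND]: Parking branch down=occurs, Front circuit unavailable=occurs, Upper brake line 2 faulted=occurs, Reservoir 2 failed=occurs → all inputs occur → occurs.

Yes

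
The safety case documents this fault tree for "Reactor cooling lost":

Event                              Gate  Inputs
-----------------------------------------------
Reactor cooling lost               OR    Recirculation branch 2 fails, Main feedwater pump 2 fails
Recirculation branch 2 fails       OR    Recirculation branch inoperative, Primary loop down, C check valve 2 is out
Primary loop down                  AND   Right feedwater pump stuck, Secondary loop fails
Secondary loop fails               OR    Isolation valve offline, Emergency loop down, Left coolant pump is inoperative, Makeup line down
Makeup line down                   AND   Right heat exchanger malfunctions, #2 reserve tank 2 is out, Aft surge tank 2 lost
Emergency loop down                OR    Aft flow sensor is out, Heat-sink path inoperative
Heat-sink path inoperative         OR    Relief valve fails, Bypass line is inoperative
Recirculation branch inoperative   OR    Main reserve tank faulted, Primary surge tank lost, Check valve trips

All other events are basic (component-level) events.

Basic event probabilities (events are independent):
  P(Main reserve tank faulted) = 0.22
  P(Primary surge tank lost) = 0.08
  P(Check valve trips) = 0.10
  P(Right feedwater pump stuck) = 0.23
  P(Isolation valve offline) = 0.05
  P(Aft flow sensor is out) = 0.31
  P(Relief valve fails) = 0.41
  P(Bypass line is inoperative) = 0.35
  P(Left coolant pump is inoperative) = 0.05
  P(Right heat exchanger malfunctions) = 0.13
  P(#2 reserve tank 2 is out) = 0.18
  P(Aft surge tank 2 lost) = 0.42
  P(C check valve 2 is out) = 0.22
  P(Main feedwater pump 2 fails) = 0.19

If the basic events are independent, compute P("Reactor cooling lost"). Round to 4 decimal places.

0.6636

P(Recirculation branch inoperative) [OR] = 1 − (1−0.22) × (1−0.08) × (1−0.10) = 0.354160
P(Heat-sink path inoperative) [OR] = 1 − (1−0.41) × (1−0.35) = 0.616500
P(Emergency loop down) [OR] = 1 − (1−0.31) × (1−0.616500) = 0.735385
P(Makeup line down) [AND] = 0.13 × 0.18 × 0.42 = 0.009828
P(Secondary loop fails) [OR] = 1 − (1−0.05) × (1−0.735385) × (1−0.05) × (1−0.009828) = 0.763532
P(Primary loop down) [AND] = 0.23 × 0.763532 = 0.175612
P(Recirculation branch 2 fails) [OR] = 1 − (1−0.354160) × (1−0.175612) × (1−0.22) = 0.584710
P(Reactor cooling lost) [OR] = 1 − (1−0.584710) × (1−0.19) = 0.663615
Rounded to 4 decimal places: P(Reactor cooling lost) ≈ 0.6636.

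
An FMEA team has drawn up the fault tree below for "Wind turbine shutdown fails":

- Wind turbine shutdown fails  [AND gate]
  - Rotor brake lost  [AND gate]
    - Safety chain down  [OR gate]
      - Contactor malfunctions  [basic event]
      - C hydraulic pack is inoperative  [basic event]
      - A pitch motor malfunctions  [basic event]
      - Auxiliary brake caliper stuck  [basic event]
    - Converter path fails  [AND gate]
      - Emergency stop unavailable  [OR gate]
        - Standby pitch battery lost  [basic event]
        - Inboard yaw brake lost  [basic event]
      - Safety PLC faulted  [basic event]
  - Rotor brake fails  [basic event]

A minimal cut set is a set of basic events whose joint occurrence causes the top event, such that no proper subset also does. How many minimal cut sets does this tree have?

Safety chain down [OR]: union of children's cut sets → 4 cut set(s).
Emergency stop unavailable [OR]: union of children's cut sets → 2 cut set(s).
Converter path fails [AND]: one cut set from each child combined → 2 × 1 = 2 cut set(s).
Rotor brake lost [AND]: one cut set from each child combined → 4 × 2 = 8 cut set(s).
Wind turbine shutdown fails [AND]: one cut set from each child combined → 8 × 1 = 8 cut set(s).
Minimal cut sets: {Contactor malfunctions, Rotor brake fails, Safety PLC faulted, Standby pitch battery lost}; {Contactor malfunctions, Inboard yaw brake lost, Rotor brake fails, Safety PLC faulted}; {C hydraulic pack is inoperative, Rotor brake fails, Safety PLC faulted, Standby pitch battery lost}; {C hydraulic pack is inoperative, Inboard yaw brake lost, Rotor brake fails, Safety PLC faulted}; {A pitch motor malfunctions, Rotor brake fails, Safety PLC faulted, Standby pitch battery lost}; {A pitch motor malfunctions, Inboard yaw brake lost, Rotor brake fails, Safety PLC faulted}; {Auxiliary brake caliper stuck, Rotor brake fails, Safety PLC faulted, Standby pitch battery lost}; {Auxiliary brake caliper stuck, Inboard yaw brake lost, Rotor brake fails, Safety PLC faulted}.

8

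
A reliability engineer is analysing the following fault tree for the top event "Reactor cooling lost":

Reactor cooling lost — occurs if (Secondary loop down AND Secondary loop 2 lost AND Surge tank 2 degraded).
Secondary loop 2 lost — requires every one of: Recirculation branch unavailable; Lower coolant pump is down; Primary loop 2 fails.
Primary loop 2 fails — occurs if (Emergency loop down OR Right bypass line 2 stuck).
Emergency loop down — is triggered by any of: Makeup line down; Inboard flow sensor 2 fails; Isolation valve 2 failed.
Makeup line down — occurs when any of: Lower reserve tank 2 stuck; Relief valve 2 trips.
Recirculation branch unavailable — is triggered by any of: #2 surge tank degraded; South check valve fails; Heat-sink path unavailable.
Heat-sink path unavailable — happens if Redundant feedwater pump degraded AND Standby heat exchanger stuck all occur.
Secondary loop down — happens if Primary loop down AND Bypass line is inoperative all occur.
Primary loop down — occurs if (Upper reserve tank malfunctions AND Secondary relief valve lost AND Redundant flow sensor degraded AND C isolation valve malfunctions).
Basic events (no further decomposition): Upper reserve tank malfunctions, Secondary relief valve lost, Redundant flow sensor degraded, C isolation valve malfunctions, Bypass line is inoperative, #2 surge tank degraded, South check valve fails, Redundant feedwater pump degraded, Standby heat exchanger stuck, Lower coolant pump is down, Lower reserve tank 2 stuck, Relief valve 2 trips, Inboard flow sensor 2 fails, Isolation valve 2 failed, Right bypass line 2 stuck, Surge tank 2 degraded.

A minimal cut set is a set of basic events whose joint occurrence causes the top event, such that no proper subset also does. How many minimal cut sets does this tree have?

Primary loop down [AND]: one cut set from each child combined → 1 × 1 × 1 × 1 = 1 cut set(s).
Secondary loop down [AND]: one cut set from each child combined → 1 × 1 = 1 cut set(s).
Heat-sink path unavailable [AND]: one cut set from each child combined → 1 × 1 = 1 cut set(s).
Recirculation branch unavailable [OR]: union of children's cut sets → 3 cut set(s).
Makeup line down [OR]: union of children's cut sets → 2 cut set(s).
Emergency loop down [OR]: union of children's cut sets → 4 cut set(s).
Primary loop 2 fails [OR]: union of children's cut sets → 5 cut set(s).
Secondary loop 2 lost [AND]: one cut set from each child combined → 3 × 1 × 5 = 15 cut set(s).
Reactor cooling lost [AND]: one cut set from each child combined → 1 × 15 × 1 = 15 cut set(s).

15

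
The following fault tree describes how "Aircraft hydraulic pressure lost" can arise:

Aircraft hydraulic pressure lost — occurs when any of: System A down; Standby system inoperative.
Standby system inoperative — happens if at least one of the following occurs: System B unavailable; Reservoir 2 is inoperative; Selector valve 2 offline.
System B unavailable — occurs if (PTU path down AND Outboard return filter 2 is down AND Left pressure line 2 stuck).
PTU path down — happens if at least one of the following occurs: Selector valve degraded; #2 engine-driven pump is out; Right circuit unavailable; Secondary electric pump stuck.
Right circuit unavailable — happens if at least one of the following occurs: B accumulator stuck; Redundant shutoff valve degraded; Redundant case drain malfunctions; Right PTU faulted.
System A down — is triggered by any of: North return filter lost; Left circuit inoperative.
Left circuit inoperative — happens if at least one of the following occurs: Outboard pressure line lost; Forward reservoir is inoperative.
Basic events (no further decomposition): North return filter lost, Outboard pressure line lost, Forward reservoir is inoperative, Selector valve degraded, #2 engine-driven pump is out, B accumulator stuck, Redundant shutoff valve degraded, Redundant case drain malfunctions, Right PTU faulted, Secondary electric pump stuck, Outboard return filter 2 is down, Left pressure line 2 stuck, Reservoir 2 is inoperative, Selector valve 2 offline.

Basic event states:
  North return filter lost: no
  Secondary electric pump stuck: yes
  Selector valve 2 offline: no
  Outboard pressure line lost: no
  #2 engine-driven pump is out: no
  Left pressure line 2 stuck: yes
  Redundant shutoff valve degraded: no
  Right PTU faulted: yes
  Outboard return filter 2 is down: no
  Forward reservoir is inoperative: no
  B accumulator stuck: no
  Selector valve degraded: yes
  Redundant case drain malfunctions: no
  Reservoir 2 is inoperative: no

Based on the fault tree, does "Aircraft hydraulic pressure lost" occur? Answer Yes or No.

No

Left circuit inoperative [OR]: Outboard pressure line lost=not, Forward reservoir is inoperative=not → no input occurs → does not occur.
System A down [OR]: North return filter lost=not, Left circuit inoperative=not → no input occurs → does not occur.
Right circuit unavailable [OR]: B accumulator stuck=not, Redundant shutoff valve degraded=not, Redundant case drain malfunctions=not, Right PTU faulted=occurs → at least one input occurs → occurs.
PTU path down [OR]: Selector valve degraded=occurs, #2 engine-driven pump is out=not, Right circuit unavailable=occurs, Secondary electric pump stuck=occurs → at least one input occurs → occurs.
System B unavailable [AND]: PTU path down=occurs, Outboard return filter 2 is down=not, Left pressure line 2 stuck=occurs → not all inputs occur → does not occur.
Standby system inoperative [OR]: System B unavailable=not, Reservoir 2 is inoperative=not, Selector valve 2 offline=not → no input occurs → does not occur.
Aircraft hydraulic pressure lost [OR]: System A down=not, Standby system inoperative=not → no input occurs → does not occur.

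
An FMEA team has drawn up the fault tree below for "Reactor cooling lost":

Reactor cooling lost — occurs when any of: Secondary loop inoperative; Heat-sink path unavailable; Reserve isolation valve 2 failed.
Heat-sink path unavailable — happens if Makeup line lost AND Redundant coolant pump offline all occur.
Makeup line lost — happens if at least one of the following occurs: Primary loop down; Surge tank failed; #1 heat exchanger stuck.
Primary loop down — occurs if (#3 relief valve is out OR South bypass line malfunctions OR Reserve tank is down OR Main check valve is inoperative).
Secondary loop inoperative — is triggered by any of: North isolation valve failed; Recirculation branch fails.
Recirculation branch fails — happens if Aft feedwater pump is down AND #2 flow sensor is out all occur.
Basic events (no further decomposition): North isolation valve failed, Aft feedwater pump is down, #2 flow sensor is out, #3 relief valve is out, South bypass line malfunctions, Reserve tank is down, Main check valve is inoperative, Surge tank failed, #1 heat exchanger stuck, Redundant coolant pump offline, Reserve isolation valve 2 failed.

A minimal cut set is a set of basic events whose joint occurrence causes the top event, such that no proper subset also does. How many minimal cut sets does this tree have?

9

Recirculation branch fails [AND]: one cut set from each child combined → 1 × 1 = 1 cut set(s).
Secondary loop inoperative [OR]: union of children's cut sets → 2 cut set(s).
Primary loop down [OR]: union of children's cut sets → 4 cut set(s).
Makeup line lost [OR]: union of children's cut sets → 6 cut set(s).
Heat-sink path unavailable [AND]: one cut set from each child combined → 6 × 1 = 6 cut set(s).
Reactor cooling lost [OR]: union of children's cut sets → 9 cut set(s).
Minimal cut sets: {North isolation valve failed}; {#2 flow sensor is out, Aft feedwater pump is down}; {#3 relief valve is out, Redundant coolant pump offline}; {Redundant coolant pump offline, South bypass line malfunctions}; {Redundant coolant pump offline, Reserve tank is down}; {Main check valve is inoperative, Redundant coolant pump offline}; {Redundant coolant pump offline, Surge tank failed}; {#1 heat exchanger stuck, Redundant coolant pump offline}; {Reserve isolation valve 2 failed}.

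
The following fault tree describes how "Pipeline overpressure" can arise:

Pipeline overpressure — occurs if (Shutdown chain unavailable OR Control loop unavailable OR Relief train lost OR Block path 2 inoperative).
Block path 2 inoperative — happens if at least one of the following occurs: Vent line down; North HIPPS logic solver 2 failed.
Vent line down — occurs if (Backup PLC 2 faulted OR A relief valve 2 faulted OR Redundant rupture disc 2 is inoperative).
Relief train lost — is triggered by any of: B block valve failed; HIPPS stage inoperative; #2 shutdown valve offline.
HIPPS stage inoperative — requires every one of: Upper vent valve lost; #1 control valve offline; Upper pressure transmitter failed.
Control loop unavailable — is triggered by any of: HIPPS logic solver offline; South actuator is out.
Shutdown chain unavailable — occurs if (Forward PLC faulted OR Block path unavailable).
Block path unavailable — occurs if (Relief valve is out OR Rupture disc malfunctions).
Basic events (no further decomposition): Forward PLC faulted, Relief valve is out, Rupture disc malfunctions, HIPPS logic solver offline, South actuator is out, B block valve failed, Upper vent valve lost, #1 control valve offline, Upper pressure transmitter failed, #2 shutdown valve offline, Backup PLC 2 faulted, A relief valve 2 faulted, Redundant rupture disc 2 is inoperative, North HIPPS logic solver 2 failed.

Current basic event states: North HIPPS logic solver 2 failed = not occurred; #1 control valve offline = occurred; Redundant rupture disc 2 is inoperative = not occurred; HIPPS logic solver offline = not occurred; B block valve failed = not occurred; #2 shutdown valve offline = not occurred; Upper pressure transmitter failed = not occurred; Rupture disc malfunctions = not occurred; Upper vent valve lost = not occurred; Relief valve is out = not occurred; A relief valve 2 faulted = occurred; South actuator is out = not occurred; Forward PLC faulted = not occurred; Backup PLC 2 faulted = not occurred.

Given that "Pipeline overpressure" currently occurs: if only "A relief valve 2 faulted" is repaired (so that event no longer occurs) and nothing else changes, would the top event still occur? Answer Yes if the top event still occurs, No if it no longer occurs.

No

Counterfactual: set "A relief valve 2 faulted" to not occurred.
Block path unavailable [OR]: Relief valve is out=not, Rupture disc malfunctions=not → no input occurs → does not occur.
Shutdown chain unavailable [OR]: Forward PLC faulted=not, Block path unavailable=not → no input occurs → does not occur.
Control loop unavailable [OR]: HIPPS logic solver offline=not, South actuator is out=not → no input occurs → does not occur.
HIPPS stage inoperative [AND]: Upper vent valve lost=not, #1 control valve offline=occurs, Upper pressure transmitter failed=not → not all inputs occur → does not occur.
Relief train lost [OR]: B block valve failed=not, HIPPS stage inoperative=not, #2 shutdown valve offline=not → no input occurs → does not occur.
Vent line down [OR]: Backup PLC 2 faulted=not, A relief valve 2 faulted=not, Redundant rupture disc 2 is inoperative=not → no input occurs → does not occur.
Block path 2 inoperative [OR]: Vent line down=not, North HIPPS logic solver 2 failed=not → no input occurs → does not occur.
Pipeline overpressure [OR]: Shutdown chain unavailable=not, Control loop unavailable=not, Relief train lost=not, Block path 2 inoperative=not → no input occurs → does not occur.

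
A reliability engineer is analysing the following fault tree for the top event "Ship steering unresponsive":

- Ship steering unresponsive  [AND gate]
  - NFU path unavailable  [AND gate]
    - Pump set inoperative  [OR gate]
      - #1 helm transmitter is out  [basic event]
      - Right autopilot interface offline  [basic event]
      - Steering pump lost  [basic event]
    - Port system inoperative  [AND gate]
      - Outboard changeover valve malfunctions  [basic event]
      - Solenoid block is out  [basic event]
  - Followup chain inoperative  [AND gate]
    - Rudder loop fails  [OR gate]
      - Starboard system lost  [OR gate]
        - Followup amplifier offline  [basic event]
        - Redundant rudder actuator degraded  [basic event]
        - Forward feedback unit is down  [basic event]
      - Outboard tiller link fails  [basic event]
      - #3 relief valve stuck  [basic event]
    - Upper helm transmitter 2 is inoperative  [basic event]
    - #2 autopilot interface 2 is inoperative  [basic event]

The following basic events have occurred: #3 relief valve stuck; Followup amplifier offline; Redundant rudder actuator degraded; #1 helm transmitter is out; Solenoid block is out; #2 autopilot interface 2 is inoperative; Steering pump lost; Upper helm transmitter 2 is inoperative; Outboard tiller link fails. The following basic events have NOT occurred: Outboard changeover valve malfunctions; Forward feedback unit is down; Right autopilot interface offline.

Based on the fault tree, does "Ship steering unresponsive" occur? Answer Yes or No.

No

Pump set inoperative [OR]: #1 helm transmitter is out=occurs, Right autopilot interface offline=not, Steering pump lost=occurs → at least one input occurs → occurs.
Port system inoperative [AND]: Outboard changeover valve malfunctions=not, Solenoid block is out=occurs → not all inputs occur → does not occur.
NFU path unavailable [AND]: Pump set inoperative=occurs, Port system inoperative=not → not all inputs occur → does not occur.
Starboard system lost [OR]: Followup amplifier offline=occurs, Redundant rudder actuator degraded=occurs, Forward feedback unit is down=not → at least one input occurs → occurs.
Rudder loop fails [OR]: Starboard system lost=occurs, Outboard tiller link fails=occurs, #3 relief valve stuck=occurs → at least one input occurs → occurs.
Followup chain inoperative [AND]: Rudder loop fails=occurs, Upper helm transmitter 2 is inoperative=occurs, #2 autopilot interface 2 is inoperative=occurs → all inputs occur → occurs.
Ship steering unresponsive [AND]: NFU path unavailable=not, Followup chain inoperative=occurs → not all inputs occur → does not occur.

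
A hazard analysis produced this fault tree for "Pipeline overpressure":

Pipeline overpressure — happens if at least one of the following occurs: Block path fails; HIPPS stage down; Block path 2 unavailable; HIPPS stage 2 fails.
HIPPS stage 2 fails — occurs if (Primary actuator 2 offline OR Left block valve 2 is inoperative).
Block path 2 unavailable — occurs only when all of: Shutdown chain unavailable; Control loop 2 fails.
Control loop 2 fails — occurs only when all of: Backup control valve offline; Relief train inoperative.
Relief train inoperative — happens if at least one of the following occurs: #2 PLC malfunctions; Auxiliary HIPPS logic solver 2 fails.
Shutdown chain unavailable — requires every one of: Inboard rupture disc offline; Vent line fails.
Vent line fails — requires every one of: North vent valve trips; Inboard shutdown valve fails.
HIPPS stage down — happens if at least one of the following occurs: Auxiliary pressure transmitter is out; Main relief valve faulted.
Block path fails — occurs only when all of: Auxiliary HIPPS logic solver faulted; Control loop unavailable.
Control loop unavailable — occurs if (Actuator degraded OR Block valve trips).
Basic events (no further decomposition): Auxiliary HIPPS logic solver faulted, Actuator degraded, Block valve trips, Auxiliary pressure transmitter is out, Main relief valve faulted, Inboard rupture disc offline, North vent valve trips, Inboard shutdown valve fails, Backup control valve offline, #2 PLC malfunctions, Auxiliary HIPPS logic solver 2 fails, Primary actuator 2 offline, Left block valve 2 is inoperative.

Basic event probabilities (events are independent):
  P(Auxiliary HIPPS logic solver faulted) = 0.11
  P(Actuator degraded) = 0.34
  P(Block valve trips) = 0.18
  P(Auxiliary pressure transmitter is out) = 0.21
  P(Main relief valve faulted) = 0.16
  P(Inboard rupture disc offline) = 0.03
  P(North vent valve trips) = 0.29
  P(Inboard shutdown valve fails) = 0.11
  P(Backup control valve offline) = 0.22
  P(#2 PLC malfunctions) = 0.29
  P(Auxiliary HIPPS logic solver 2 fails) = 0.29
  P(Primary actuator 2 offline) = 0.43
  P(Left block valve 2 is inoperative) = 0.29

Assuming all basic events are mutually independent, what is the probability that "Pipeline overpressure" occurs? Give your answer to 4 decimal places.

0.7450

P(Control loop unavailable) [OR] = 1 − (1−0.34) × (1−0.18) = 0.458800
P(Block path fails) [AND] = 0.11 × 0.458800 = 0.050468
P(HIPPS stage down) [OR] = 1 − (1−0.21) × (1−0.16) = 0.336400
P(Vent line fails) [AND] = 0.29 × 0.11 = 0.031900
P(Shutdown chain unavailable) [AND] = 0.03 × 0.031900 = 0.000957
P(Relief train inoperative) [OR] = 1 − (1−0.29) × (1−0.29) = 0.495900
P(Control loop 2 fails) [AND] = 0.22 × 0.495900 = 0.109098
P(Block path 2 unavailable) [AND] = 0.000957 × 0.109098 = 0.000104
P(HIPPS stage 2 fails) [OR] = 1 − (1−0.43) × (1−0.29) = 0.595300
P(Pipeline overpressure) [OR] = 1 − (1−0.050468) × (1−0.336400) × (1−0.000104) × (1−0.595300) = 0.745021
Rounded to 4 decimal places: P(Pipeline overpressure) ≈ 0.7450.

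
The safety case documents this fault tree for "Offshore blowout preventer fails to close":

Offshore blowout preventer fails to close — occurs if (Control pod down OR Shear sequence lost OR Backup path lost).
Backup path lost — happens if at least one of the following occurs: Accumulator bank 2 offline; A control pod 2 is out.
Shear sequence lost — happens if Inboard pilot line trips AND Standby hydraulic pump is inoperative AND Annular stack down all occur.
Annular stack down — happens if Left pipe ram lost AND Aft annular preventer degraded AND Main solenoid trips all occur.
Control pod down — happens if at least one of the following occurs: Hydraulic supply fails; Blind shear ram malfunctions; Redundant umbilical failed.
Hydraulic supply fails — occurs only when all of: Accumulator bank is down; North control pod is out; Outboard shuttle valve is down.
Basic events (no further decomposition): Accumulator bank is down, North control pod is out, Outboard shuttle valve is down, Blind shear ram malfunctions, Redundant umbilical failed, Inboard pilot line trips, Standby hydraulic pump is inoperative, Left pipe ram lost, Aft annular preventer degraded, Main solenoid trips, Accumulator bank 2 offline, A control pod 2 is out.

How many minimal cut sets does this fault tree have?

Hydraulic supply fails [AND]: one cut set from each child combined → 1 × 1 × 1 = 1 cut set(s).
Control pod down [OR]: union of children's cut sets → 3 cut set(s).
Annular stack down [AND]: one cut set from each child combined → 1 × 1 × 1 = 1 cut set(s).
Shear sequence lost [AND]: one cut set from each child combined → 1 × 1 × 1 = 1 cut set(s).
Backup path lost [OR]: union of children's cut sets → 2 cut set(s).
Offshore blowout preventer fails to close [OR]: union of children's cut sets → 6 cut set(s).
Minimal cut sets: {Accumulator bank is down, North control pod is out, Outboard shuttle valve is down}; {Blind shear ram malfunctions}; {Redundant umbilical failed}; {Aft annular preventer degraded, Inboard pilot line trips, Left pipe ram lost, Main solenoid trips, Standby hydraulic pump is inoperative}; {Accumulator bank 2 offline}; {A control pod 2 is out}.

6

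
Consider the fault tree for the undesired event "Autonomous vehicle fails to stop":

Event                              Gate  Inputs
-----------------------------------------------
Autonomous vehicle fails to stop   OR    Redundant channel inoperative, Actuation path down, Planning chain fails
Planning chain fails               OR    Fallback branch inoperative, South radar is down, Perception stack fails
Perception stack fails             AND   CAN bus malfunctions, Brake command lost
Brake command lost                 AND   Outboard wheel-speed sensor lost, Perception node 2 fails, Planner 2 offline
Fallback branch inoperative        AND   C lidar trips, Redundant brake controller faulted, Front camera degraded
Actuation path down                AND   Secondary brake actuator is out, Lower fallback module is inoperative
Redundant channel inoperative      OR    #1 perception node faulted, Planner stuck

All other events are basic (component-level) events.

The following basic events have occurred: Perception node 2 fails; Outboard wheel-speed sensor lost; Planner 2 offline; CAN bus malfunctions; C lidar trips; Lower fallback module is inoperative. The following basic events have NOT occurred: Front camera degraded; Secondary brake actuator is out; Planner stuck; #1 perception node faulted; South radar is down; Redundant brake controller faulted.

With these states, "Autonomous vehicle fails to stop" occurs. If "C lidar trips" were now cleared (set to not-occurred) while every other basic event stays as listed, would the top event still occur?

Yes

Counterfactual: set "C lidar trips" to not occurred.
Redundant channel inoperative [OR]: #1 perception node faulted=not, Planner stuck=not → no input occurs → does not occur.
Actuation path down [AND]: Secondary brake actuator is out=not, Lower fallback module is inoperative=occurs → not all inputs occur → does not occur.
Fallback branch inoperative [AND]: C lidar trips=not, Redundant brake controller faulted=not, Front camera degraded=not → not all inputs occur → does not occur.
Brake command lost [AND]: Outboard wheel-speed sensor lost=occurs, Perception node 2 fails=occurs, Planner 2 offline=occurs → all inputs occur → occurs.
Perception stack fails [AND]: CAN bus malfunctions=occurs, Brake command lost=occurs → all inputs occur → occurs.
Planning chain fails [OR]: Fallback branch inoperative=not, South radar is down=not, Perception stack fails=occurs → at least one input occurs → occurs.
Autonomous vehicle fails to stop [OR]: Redundant channel inoperative=not, Actuation path down=not, Planning chain fails=occurs → at least one input occurs → occurs.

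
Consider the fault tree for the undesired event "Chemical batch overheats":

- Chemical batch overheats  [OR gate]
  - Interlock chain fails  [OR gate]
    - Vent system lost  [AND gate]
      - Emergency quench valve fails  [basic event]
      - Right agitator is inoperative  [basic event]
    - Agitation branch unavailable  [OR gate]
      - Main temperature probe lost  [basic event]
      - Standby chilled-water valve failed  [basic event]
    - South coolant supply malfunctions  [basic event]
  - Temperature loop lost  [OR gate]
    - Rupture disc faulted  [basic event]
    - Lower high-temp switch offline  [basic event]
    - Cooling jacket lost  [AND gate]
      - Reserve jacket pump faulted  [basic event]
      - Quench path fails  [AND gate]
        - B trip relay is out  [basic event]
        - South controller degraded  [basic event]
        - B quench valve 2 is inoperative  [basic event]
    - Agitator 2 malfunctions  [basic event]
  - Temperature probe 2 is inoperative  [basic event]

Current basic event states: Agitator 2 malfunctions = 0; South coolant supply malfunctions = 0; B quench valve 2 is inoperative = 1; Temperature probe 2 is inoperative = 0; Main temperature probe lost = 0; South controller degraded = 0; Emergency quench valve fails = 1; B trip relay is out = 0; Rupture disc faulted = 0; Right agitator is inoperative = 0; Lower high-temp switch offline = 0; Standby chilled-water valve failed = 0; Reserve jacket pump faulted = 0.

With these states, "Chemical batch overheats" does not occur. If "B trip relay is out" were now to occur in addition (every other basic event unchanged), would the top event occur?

Counterfactual: set "B trip relay is out" to occurred.
Vent system lost [AND]: Emergency quench valve fails=occurs, Right agitator is inoperative=not → not all inputs occur → does not occur.
Agitation branch unavailable [OR]: Main temperature probe lost=not, Standby chilled-water valve failed=not → no input occurs → does not occur.
Interlock chain fails [OR]: Vent system lost=not, Agitation branch unavailable=not, South coolant supply malfunctions=not → no input occurs → does not occur.
Quench path fails [AND]: B trip relay is out=occurs, South controller degraded=not, B quench valve 2 is inoperative=occurs → not all inputs occur → does not occur.
Cooling jacket lost [AND]: Reserve jacket pump faulted=not, Quench path fails=not → not all inputs occur → does not occur.
Temperature loop lost [OR]: Rupture disc faulted=not, Lower high-temp switch offline=not, Cooling jacket lost=not, Agitator 2 malfunctions=not → no input occurs → does not occur.
Chemical batch overheats [OR]: Interlock chain fails=not, Temperature loop lost=not, Temperature probe 2 is inoperative=not → no input occurs → does not occur.

No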